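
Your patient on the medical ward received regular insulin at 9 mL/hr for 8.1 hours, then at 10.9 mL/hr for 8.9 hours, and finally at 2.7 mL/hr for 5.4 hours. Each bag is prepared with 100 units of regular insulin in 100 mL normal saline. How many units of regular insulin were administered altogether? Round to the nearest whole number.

Concentration = 100 units ÷ 100 mL = 1 units/mL
Stage 1: 9 mL/hr × 8.1 hr = 72.9 mL → 72.9 mL × 1 units/mL = 72.9 units
Stage 2: 10.9 mL/hr × 8.9 hr = 97.01 mL → 97.01 mL × 1 units/mL = 97.01 units
Stage 3: 2.7 mL/hr × 5.4 hr = 14.58 mL → 14.58 mL × 1 units/mL = 14.58 units
Total = 72.9 + 97.01 + 14.58 = 184.49 units

184 units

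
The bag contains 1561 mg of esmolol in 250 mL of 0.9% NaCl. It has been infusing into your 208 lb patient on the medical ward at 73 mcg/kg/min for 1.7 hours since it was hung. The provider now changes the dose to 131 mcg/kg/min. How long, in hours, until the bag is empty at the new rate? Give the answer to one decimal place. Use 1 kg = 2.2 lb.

Initial rate:
Weight = 208 lb ÷ 2.2 lb/kg = 94.54545 kg
Dose = 73 mcg/kg/min × 94.54545 kg = 6901.818 mcg/min
6901.818 mcg/min × 60 min/hr = 414109.1 mcg/hr
Concentration = 1561 mg ÷ 250 mL = 6.244 mg/mL = 6244 mcg/mL
Rate = 414109.1 mcg/hr ÷ 6244 mcg/mL = 66.32112 mL/hr
Volume infused so far = 66.32112 mL/hr × 1.7 hr = 112.7459 mL
Volume remaining = 250 − 112.7459 = 137.2541 mL
New rate:
Dose = 131 mcg/kg/min × 94.54545 kg = 12385.45 mcg/min
12385.45 mcg/min × 60 min/hr = 743127.3 mcg/hr
Rate = 743127.3 mcg/hr ÷ 6244 mcg/mL = 119.0146 mL/hr
Time remaining = 137.2541 mL ÷ 119.0146 mL/hr = 1.153254 hr

1.2 hours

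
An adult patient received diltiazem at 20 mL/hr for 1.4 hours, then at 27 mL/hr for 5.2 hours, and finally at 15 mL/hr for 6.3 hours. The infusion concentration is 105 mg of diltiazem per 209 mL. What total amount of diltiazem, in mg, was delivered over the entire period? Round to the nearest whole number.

132 mg

Concentration = 105 mg ÷ 209 mL = 0.5023923 mg/mL
Stage 1: 20 mL/hr × 1.4 hr = 28 mL → 28 mL × 0.5023923 mg/mL = 14.06699 mg
Stage 2: 27 mL/hr × 5.2 hr = 140.4 mL → 140.4 mL × 0.5023923 mg/mL = 70.53589 mg
Stage 3: 15 mL/hr × 6.3 hr = 94.5 mL → 94.5 mL × 0.5023923 mg/mL = 47.47608 mg
Total = 14.06699 + 70.53589 + 47.47608 = 132.0789 mg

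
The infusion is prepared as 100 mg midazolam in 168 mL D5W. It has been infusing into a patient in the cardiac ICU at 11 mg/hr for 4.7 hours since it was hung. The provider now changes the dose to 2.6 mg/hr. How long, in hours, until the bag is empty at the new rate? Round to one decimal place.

18.6 hours

Initial rate:
Concentration = 100 mg ÷ 168 mL = 0.5952381 mg/mL
Rate = 11 mg/hr ÷ 0.5952381 mg/mL = 18.48 mL/hr
Volume infused so far = 18.48 mL/hr × 4.7 hr = 86.856 mL
Volume remaining = 168 − 86.856 = 81.144 mL
New rate:
Rate = 2.6 mg/hr ÷ 0.5952381 mg/mL = 4.368 mL/hr
Time remaining = 81.144 mL ÷ 4.368 mL/hr = 18.57692 hr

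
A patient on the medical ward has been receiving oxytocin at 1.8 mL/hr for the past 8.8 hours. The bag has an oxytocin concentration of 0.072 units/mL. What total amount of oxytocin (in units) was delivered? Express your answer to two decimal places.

Concentration = 0.072 units/mL = 72 milliunits/mL
Drug rate = 1.8 mL/hr × 72 milliunits/mL = 129.6 milliunits/hr
Total = 129.6 milliunits/hr × 8.8 hr = 1140.48 milliunits = 1.14048 units

1.14 units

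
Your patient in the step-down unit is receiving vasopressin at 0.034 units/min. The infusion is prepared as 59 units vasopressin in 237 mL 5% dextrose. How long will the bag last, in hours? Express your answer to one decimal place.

28.9 hours

0.034 units/min × 60 min/hr = 2.04 units/hr
Concentration = 59 units ÷ 237 mL = 0.2489451 units/mL
Rate = 2.04 units/hr ÷ 0.2489451 units/mL = 8.194576 mL/hr
Duration = 237 mL ÷ 8.194576 mL/hr = 28.92157 hr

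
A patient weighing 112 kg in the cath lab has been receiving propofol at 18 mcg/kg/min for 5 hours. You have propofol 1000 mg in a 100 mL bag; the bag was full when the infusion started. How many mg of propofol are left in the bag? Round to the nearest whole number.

395 mg

Dose = 18 mcg/kg/min × 112 kg = 2016 mcg/min
2016 mcg/min × 60 min/hr = 120960 mcg/hr
Concentration = 1000 mg ÷ 100 mL = 10 mg/mL = 10000 mcg/mL
Rate = 120960 mcg/hr ÷ 10000 mcg/mL = 12.096 mL/hr
Volume infused = 12.096 mL/hr × 5 hr = 60.48 mL
Volume remaining = 100 − 60.48 = 39.52 mL
Drug remaining = 39.52 mL × 10000 mcg/mL = 395200 mcg = 395.2 mg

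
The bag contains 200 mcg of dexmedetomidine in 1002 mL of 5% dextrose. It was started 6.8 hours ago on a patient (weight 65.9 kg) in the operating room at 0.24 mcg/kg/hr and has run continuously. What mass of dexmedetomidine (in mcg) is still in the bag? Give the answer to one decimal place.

92.5 mcg

Dose = 0.24 mcg/kg/hr × 65.9 kg = 15.816 mcg/hr
Concentration = 200 mcg ÷ 1002 mL = 0.1996008 mcg/mL
Rate = 15.816 mcg/hr ÷ 0.1996008 mcg/mL = 79.23816 mL/hr
Volume infused = 79.23816 mL/hr × 6.8 hr = 538.8195 mL
Volume remaining = 1002 − 538.8195 = 463.1805 mL
Drug remaining = 463.1805 mL × 0.1996008 mcg/mL = 92.4512 mcg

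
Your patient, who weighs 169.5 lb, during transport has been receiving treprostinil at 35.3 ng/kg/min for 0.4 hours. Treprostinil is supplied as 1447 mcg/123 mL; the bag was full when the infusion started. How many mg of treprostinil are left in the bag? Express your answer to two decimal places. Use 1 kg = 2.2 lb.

1.38 mg

Weight = 169.5 lb ÷ 2.2 lb/kg = 77.04545 kg
Dose = 35.3 ng/kg/min × 77.04545 kg = 2719.705 ng/min
2719.705 ng/min × 60 min/hr = 163182.3 ng/hr
Concentration = 1447 mcg ÷ 123 mL = 11.76423 mcg/mL = 11764.23 ng/mL
Rate = 163182.3 ng/hr ÷ 11764.23 ng/mL = 13.87106 mL/hr
Volume infused = 13.87106 mL/hr × 0.4 hr = 5.548423 mL
Volume remaining = 123 − 5.548423 = 117.4516 mL
Drug remaining = 117.4516 mL × 11764.23 ng/mL = 1381727 ng = 1.381727 mg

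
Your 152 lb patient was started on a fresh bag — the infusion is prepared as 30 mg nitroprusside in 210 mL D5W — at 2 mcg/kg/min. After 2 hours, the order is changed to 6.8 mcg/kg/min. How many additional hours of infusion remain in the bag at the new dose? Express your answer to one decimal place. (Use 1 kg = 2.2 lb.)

Initial rate:
Weight = 152 lb ÷ 2.2 lb/kg = 69.09091 kg
Dose = 2 mcg/kg/min × 69.09091 kg = 138.1818 mcg/min
138.1818 mcg/min × 60 min/hr = 8290.909 mcg/hr
Concentration = 30 mg ÷ 210 mL = 0.1428571 mg/mL = 142.8571 mcg/mL
Rate = 8290.909 mcg/hr ÷ 142.8571 mcg/mL = 58.03636 mL/hr
Volume infused so far = 58.03636 mL/hr × 2 hr = 116.0727 mL
Volume remaining = 210 − 116.0727 = 93.92727 mL
New rate:
Dose = 6.8 mcg/kg/min × 69.09091 kg = 469.8182 mcg/min
469.8182 mcg/min × 60 min/hr = 28189.09 mcg/hr
Rate = 28189.09 mcg/hr ÷ 142.8571 mcg/mL = 197.3236 mL/hr
Time remaining = 93.92727 mL ÷ 197.3236 mL/hr = 0.4760062 hr

0.5 hours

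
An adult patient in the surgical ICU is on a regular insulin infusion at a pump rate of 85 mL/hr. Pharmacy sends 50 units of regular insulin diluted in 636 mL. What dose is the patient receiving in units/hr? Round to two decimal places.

6.68 units/hr

Concentration = 50 units ÷ 636 mL = 0.07861635 units/mL
Drug rate = 85 mL/hr × 0.07861635 units/mL = 6.68239 units/hr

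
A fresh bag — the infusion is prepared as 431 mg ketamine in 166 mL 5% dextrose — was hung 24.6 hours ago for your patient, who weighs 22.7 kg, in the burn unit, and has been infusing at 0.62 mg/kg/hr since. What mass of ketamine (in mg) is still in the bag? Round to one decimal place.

84.8 mg

Dose = 0.62 mg/kg/hr × 22.7 kg = 14.074 mg/hr
Concentration = 431 mg ÷ 166 mL = 2.596386 mg/mL
Rate = 14.074 mg/hr ÷ 2.596386 mg/mL = 5.420613 mL/hr
Volume infused = 5.420613 mL/hr × 24.6 hr = 133.3471 mL
Volume remaining = 166 − 133.3471 = 32.65293 mL
Drug remaining = 32.65293 mL × 2.596386 mg/mL = 84.7796 mg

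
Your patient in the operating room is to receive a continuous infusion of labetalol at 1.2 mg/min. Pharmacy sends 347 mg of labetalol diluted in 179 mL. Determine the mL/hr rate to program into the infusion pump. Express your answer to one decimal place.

37.1 mL/hr

1.2 mg/min × 60 min/hr = 72 mg/hr
Concentration = 347 mg ÷ 179 mL = 1.938547 mg/mL
Rate = 72 mg/hr ÷ 1.938547 mg/mL = 37.14121 mL/hr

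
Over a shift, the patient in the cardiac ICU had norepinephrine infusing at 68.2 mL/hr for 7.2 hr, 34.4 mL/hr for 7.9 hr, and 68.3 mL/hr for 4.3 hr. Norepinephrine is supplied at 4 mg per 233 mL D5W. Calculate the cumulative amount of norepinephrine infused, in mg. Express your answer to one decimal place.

18.1 mg

Concentration = 4 mg ÷ 233 mL = 0.01716738 mg/mL
Stage 1: 68.2 mL/hr × 7.2 hr = 491.04 mL → 491.04 mL × 0.01716738 mg/mL = 8.429871 mg
Stage 2: 34.4 mL/hr × 7.9 hr = 271.76 mL → 271.76 mL × 0.01716738 mg/mL = 4.665408 mg
Stage 3: 68.3 mL/hr × 4.3 hr = 293.69 mL → 293.69 mL × 0.01716738 mg/mL = 5.041888 mg
Total = 8.429871 + 4.665408 + 5.041888 = 18.13717 mg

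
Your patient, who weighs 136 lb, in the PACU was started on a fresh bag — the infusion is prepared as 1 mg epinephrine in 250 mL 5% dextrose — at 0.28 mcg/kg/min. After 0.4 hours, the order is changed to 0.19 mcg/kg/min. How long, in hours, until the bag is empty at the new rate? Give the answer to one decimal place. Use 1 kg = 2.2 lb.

0.8 hours

Initial rate:
Weight = 136 lb ÷ 2.2 lb/kg = 61.81818 kg
Dose = 0.28 mcg/kg/min × 61.81818 kg = 17.30909 mcg/min
17.30909 mcg/min × 60 min/hr = 1038.545 mcg/hr
Concentration = 1 mg ÷ 250 mL = 0.004 mg/mL = 4 mcg/mL
Rate = 1038.545 mcg/hr ÷ 4 mcg/mL = 259.6364 mL/hr
Volume infused so far = 259.6364 mL/hr × 0.4 hr = 103.8545 mL
Volume remaining = 250 − 103.8545 = 146.1455 mL
New rate:
Dose = 0.19 mcg/kg/min × 61.81818 kg = 11.74545 mcg/min
11.74545 mcg/min × 60 min/hr = 704.7273 mcg/hr
Rate = 704.7273 mcg/hr ÷ 4 mcg/mL = 176.1818 mL/hr
Time remaining = 146.1455 mL ÷ 176.1818 mL/hr = 0.829515 hr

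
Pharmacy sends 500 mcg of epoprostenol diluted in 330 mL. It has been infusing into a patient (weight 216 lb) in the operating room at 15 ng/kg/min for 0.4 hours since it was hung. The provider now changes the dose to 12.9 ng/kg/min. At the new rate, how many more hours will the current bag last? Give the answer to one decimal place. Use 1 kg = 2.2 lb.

Initial rate:
Weight = 216 lb ÷ 2.2 lb/kg = 98.18182 kg
Dose = 15 ng/kg/min × 98.18182 kg = 1472.727 ng/min
1472.727 ng/min × 60 min/hr = 88363.64 ng/hr
Concentration = 500 mcg ÷ 330 mL = 1.515152 mcg/mL = 1515.152 ng/mL
Rate = 88363.64 ng/hr ÷ 1515.152 ng/mL = 58.32 mL/hr
Volume infused so far = 58.32 mL/hr × 0.4 hr = 23.328 mL
Volume remaining = 330 − 23.328 = 306.672 mL
New rate:
Dose = 12.9 ng/kg/min × 98.18182 kg = 1266.545 ng/min
1266.545 ng/min × 60 min/hr = 75992.73 ng/hr
Rate = 75992.73 ng/hr ÷ 1515.152 ng/mL = 50.1552 mL/hr
Time remaining = 306.672 mL ÷ 50.1552 mL/hr = 6.114461 hr

6.1 hours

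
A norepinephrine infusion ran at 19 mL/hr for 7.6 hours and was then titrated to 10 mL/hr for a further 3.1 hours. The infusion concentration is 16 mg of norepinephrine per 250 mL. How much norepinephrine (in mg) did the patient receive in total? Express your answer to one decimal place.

Concentration = 16 mg ÷ 250 mL = 0.064 mg/mL
Stage 1: 19 mL/hr × 7.6 hr = 144.4 mL → 144.4 mL × 0.064 mg/mL = 9.2416 mg
Stage 2: 10 mL/hr × 3.1 hr = 31 mL → 31 mL × 0.064 mg/mL = 1.984 mg
Total = 9.2416 + 1.984 = 11.2256 mg

11.2 mg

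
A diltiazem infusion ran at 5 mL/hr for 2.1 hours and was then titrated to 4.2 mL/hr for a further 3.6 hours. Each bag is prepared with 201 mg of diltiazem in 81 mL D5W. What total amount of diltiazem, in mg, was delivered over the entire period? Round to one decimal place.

Concentration = 201 mg ÷ 81 mL = 2.481481 mg/mL
Stage 1: 5 mL/hr × 2.1 hr = 10.5 mL → 10.5 mL × 2.481481 mg/mL = 26.05556 mg
Stage 2: 4.2 mL/hr × 3.6 hr = 15.12 mL → 15.12 mL × 2.481481 mg/mL = 37.52 mg
Total = 26.05556 + 37.52 = 63.57556 mg

63.6 mg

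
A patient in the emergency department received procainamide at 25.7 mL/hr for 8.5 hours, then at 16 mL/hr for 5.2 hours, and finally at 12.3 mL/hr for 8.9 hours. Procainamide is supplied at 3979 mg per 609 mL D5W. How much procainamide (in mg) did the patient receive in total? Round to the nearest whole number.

Concentration = 3979 mg ÷ 609 mL = 6.533662 mg/mL
Stage 1: 25.7 mL/hr × 8.5 hr = 218.45 mL → 218.45 mL × 6.533662 mg/mL = 1427.278 mg
Stage 2: 16 mL/hr × 5.2 hr = 83.2 mL → 83.2 mL × 6.533662 mg/mL = 543.6007 mg
Stage 3: 12.3 mL/hr × 8.9 hr = 109.47 mL → 109.47 mL × 6.533662 mg/mL = 715.24 mg
Total = 1427.278 + 543.6007 + 715.24 = 2686.119 mg

2686 mg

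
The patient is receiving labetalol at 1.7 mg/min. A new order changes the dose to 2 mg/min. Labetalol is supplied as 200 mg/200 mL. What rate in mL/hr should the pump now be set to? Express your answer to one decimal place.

2 mg/min × 60 min/hr = 120 mg/hr
Concentration = 200 mg ÷ 200 mL = 1 mg/mL
Rate = 120 mg/hr ÷ 1 mg/mL = 120 mL/hr

120.0 mL/hr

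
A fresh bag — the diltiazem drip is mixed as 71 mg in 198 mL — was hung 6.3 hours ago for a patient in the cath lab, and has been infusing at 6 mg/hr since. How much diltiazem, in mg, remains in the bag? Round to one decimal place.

33.2 mg

Concentration = 71 mg ÷ 198 mL = 0.3585859 mg/mL
Rate = 6 mg/hr ÷ 0.3585859 mg/mL = 16.73239 mL/hr
Volume infused = 16.73239 mL/hr × 6.3 hr = 105.4141 mL
Volume remaining = 198 − 105.4141 = 92.58592 mL
Drug remaining = 92.58592 mL × 0.3585859 mg/mL = 33.2 mg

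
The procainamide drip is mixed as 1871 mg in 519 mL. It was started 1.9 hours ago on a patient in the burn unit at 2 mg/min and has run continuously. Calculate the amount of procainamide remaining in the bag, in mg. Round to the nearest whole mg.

2 mg/min × 60 min/hr = 120 mg/hr
Concentration = 1871 mg ÷ 519 mL = 3.60501 mg/mL
Rate = 120 mg/hr ÷ 3.60501 mg/mL = 33.28701 mL/hr
Volume infused = 33.28701 mL/hr × 1.9 hr = 63.24532 mL
Volume remaining = 519 − 63.24532 = 455.7547 mL
Drug remaining = 455.7547 mL × 3.60501 mg/mL = 1643 mg

1643 mg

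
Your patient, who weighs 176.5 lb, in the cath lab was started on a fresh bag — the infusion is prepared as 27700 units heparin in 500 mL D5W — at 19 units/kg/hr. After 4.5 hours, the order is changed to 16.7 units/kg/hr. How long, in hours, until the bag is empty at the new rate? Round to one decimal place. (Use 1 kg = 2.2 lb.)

15.6 hours

Initial rate:
Weight = 176.5 lb ÷ 2.2 lb/kg = 80.22727 kg
Dose = 19 units/kg/hr × 80.22727 kg = 1524.318 units/hr
Concentration = 27700 units ÷ 500 mL = 55.4 units/mL
Rate = 1524.318 units/hr ÷ 55.4 units/mL = 27.51477 mL/hr
Volume infused so far = 27.51477 mL/hr × 4.5 hr = 123.8165 mL
Volume remaining = 500 − 123.8165 = 376.1835 mL
New rate:
Dose = 16.7 units/kg/hr × 80.22727 kg = 1339.795 units/hr
Rate = 1339.795 units/hr ÷ 55.4 units/mL = 24.18403 mL/hr
Time remaining = 376.1835 mL ÷ 24.18403 mL/hr = 15.55504 hr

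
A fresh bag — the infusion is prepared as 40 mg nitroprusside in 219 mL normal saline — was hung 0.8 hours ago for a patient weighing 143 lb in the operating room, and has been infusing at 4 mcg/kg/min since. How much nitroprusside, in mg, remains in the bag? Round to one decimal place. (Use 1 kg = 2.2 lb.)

Weight = 143 lb ÷ 2.2 lb/kg = 65 kg
Dose = 4 mcg/kg/min × 65 kg = 260 mcg/min
260 mcg/min × 60 min/hr = 15600 mcg/hr
Concentration = 40 mg ÷ 219 mL = 0.1826484 mg/mL = 182.6484 mcg/mL
Rate = 15600 mcg/hr ÷ 182.6484 mcg/mL = 85.41 mL/hr
Volume infused = 85.41 mL/hr × 0.8 hr = 68.328 mL
Volume remaining = 219 − 68.328 = 150.672 mL
Drug remaining = 150.672 mL × 182.6484 mcg/mL = 27520 mcg = 27.52 mg

27.5 mg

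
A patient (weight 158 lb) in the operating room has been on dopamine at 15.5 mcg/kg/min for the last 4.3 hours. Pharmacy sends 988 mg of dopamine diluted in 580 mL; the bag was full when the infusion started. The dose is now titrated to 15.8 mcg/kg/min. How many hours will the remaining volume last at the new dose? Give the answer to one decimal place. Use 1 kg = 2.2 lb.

Initial rate:
Weight = 158 lb ÷ 2.2 lb/kg = 71.81818 kg
Dose = 15.5 mcg/kg/min × 71.81818 kg = 1113.182 mcg/min
1113.182 mcg/min × 60 min/hr = 66790.91 mcg/hr
Concentration = 988 mg ÷ 580 mL = 1.703448 mg/mL = 1703.448 mcg/mL
Rate = 66790.91 mcg/hr ÷ 1703.448 mcg/mL = 39.20924 mL/hr
Volume infused so far = 39.20924 mL/hr × 4.3 hr = 168.5997 mL
Volume remaining = 580 − 168.5997 = 411.4003 mL
New rate:
Dose = 15.8 mcg/kg/min × 71.81818 kg = 1134.727 mcg/min
1134.727 mcg/min × 60 min/hr = 68083.64 mcg/hr
Rate = 68083.64 mcg/hr ÷ 1703.448 mcg/mL = 39.96813 mL/hr
Time remaining = 411.4003 mL ÷ 39.96813 mL/hr = 10.29321 hr

10.3 hours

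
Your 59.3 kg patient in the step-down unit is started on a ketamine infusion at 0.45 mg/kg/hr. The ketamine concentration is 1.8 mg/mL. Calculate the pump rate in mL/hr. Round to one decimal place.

14.8 mL/hr

Dose = 0.45 mg/kg/hr × 59.3 kg = 26.685 mg/hr
Rate = 26.685 mg/hr ÷ 1.8 mg/mL = 14.825 mL/hr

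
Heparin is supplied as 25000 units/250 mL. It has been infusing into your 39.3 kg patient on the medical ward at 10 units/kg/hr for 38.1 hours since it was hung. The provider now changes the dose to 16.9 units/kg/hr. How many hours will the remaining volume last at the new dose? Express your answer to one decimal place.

Initial rate:
Dose = 10 units/kg/hr × 39.3 kg = 393 units/hr
Concentration = 25000 units ÷ 250 mL = 100 units/mL
Rate = 393 units/hr ÷ 100 units/mL = 3.93 mL/hr
Volume infused so far = 3.93 mL/hr × 38.1 hr = 149.733 mL
Volume remaining = 250 − 149.733 = 100.267 mL
New rate:
Dose = 16.9 units/kg/hr × 39.3 kg = 664.17 units/hr
Rate = 664.17 units/hr ÷ 100 units/mL = 6.6417 mL/hr
Time remaining = 100.267 mL ÷ 6.6417 mL/hr = 15.09659 hr

15.1 hours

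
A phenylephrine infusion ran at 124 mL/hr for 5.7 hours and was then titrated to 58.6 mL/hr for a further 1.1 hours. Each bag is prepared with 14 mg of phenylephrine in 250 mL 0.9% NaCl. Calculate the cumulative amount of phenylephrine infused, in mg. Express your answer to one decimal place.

Concentration = 14 mg ÷ 250 mL = 0.056 mg/mL
Stage 1: 124 mL/hr × 5.7 hr = 706.8 mL → 706.8 mL × 0.056 mg/mL = 39.5808 mg
Stage 2: 58.6 mL/hr × 1.1 hr = 64.46 mL → 64.46 mL × 0.056 mg/mL = 3.60976 mg
Total = 39.5808 + 3.60976 = 43.19056 mg

43.2 mg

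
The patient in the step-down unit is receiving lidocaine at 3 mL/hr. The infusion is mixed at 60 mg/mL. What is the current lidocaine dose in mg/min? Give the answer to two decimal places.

Drug rate = 3 mL/hr × 60 mg/mL = 180 mg/hr
180 mg/hr ÷ 60 min/hr = 3 mg/min

3.00 mg/min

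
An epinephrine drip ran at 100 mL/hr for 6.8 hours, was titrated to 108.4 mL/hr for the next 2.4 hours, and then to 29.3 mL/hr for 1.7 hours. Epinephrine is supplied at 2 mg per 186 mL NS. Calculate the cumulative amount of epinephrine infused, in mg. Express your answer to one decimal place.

10.6 mg

Concentration = 2 mg ÷ 186 mL = 0.01075269 mg/mL
Stage 1: 100 mL/hr × 6.8 hr = 680 mL → 680 mL × 0.01075269 mg/mL = 7.311828 mg
Stage 2: 108.4 mL/hr × 2.4 hr = 260.16 mL → 260.16 mL × 0.01075269 mg/mL = 2.797419 mg
Stage 3: 29.3 mL/hr × 1.7 hr = 49.81 mL → 49.81 mL × 0.01075269 mg/mL = 0.5355914 mg
Total = 7.311828 + 2.797419 + 0.5355914 = 10.64484 mg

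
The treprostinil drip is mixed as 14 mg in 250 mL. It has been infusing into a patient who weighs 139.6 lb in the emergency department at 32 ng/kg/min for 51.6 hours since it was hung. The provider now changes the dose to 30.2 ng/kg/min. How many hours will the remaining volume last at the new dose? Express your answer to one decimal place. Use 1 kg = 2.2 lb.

Initial rate:
Weight = 139.6 lb ÷ 2.2 lb/kg = 63.45455 kg
Dose = 32 ng/kg/min × 63.45455 kg = 2030.545 ng/min
2030.545 ng/min × 60 min/hr = 121832.7 ng/hr
Concentration = 14 mg ÷ 250 mL = 0.056 mg/mL = 56000 ng/mL
Rate = 121832.7 ng/hr ÷ 56000 ng/mL = 2.175584 mL/hr
Volume infused so far = 2.175584 mL/hr × 51.6 hr = 112.2602 mL
Volume remaining = 250 − 112.2602 = 137.7398 mL
New rate:
Dose = 30.2 ng/kg/min × 63.45455 kg = 1916.327 ng/min
1916.327 ng/min × 60 min/hr = 114979.6 ng/hr
Rate = 114979.6 ng/hr ÷ 56000 ng/mL = 2.053208 mL/hr
Time remaining = 137.7398 mL ÷ 2.053208 mL/hr = 67.08519 hr

67.1 hours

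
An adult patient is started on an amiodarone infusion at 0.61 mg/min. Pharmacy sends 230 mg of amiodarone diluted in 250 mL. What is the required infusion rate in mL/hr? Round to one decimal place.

39.8 mL/hr

0.61 mg/min × 60 min/hr = 36.6 mg/hr
Concentration = 230 mg ÷ 250 mL = 0.92 mg/mL
Rate = 36.6 mg/hr ÷ 0.92 mg/mL = 39.78261 mL/hr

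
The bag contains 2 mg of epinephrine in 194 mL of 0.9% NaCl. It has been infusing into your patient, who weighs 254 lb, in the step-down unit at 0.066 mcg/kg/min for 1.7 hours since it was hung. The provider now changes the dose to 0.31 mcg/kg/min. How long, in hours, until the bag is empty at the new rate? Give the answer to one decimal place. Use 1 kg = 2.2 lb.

0.6 hours

Initial rate:
Weight = 254 lb ÷ 2.2 lb/kg = 115.4545 kg
Dose = 0.066 mcg/kg/min × 115.4545 kg = 7.62 mcg/min
7.62 mcg/min × 60 min/hr = 457.2 mcg/hr
Concentration = 2 mg ÷ 194 mL = 0.01030928 mg/mL = 10.30928 mcg/mL
Rate = 457.2 mcg/hr ÷ 10.30928 mcg/mL = 44.3484 mL/hr
Volume infused so far = 44.3484 mL/hr × 1.7 hr = 75.39228 mL
Volume remaining = 194 − 75.39228 = 118.6077 mL
New rate:
Dose = 0.31 mcg/kg/min × 115.4545 kg = 35.79091 mcg/min
35.79091 mcg/min × 60 min/hr = 2147.455 mcg/hr
Rate = 2147.455 mcg/hr ÷ 10.30928 mcg/mL = 208.3031 mL/hr
Time remaining = 118.6077 mL ÷ 208.3031 mL/hr = 0.5693997 hr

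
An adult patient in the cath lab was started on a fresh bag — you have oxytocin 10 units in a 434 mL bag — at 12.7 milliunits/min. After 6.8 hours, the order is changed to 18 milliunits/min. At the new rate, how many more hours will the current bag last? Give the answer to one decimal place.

4.5 hours

Initial rate:
12.7 milliunits/min × 60 min/hr = 762 milliunits/hr
Concentration = 10 units ÷ 434 mL = 0.02304147 units/mL = 23.04147 milliunits/mL
Rate = 762 milliunits/hr ÷ 23.04147 milliunits/mL = 33.0708 mL/hr
Volume infused so far = 33.0708 mL/hr × 6.8 hr = 224.8814 mL
Volume remaining = 434 − 224.8814 = 209.1186 mL
New rate:
18 milliunits/min × 60 min/hr = 1080 milliunits/hr
Rate = 1080 milliunits/hr ÷ 23.04147 milliunits/mL = 46.872 mL/hr
Time remaining = 209.1186 mL ÷ 46.872 mL/hr = 4.461481 hr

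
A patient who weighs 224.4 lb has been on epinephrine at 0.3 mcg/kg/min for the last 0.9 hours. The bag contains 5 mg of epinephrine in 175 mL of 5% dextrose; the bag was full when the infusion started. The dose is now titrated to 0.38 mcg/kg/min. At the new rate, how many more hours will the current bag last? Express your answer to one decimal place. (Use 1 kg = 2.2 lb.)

1.4 hours

Initial rate:
Weight = 224.4 lb ÷ 2.2 lb/kg = 102 kg
Dose = 0.3 mcg/kg/min × 102 kg = 30.6 mcg/min
30.6 mcg/min × 60 min/hr = 1836 mcg/hr
Concentration = 5 mg ÷ 175 mL = 0.02857143 mg/mL = 28.57143 mcg/mL
Rate = 1836 mcg/hr ÷ 28.57143 mcg/mL = 64.26 mL/hr
Volume infused so far = 64.26 mL/hr × 0.9 hr = 57.834 mL
Volume remaining = 175 − 57.834 = 117.166 mL
New rate:
Dose = 0.38 mcg/kg/min × 102 kg = 38.76 mcg/min
38.76 mcg/min × 60 min/hr = 2325.6 mcg/hr
Rate = 2325.6 mcg/hr ÷ 28.57143 mcg/mL = 81.396 mL/hr
Time remaining = 117.166 mL ÷ 81.396 mL/hr = 1.439456 hr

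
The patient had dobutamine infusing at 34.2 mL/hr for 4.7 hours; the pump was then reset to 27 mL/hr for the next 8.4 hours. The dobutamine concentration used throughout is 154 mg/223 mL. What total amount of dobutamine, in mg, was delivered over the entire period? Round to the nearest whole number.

268 mg

Concentration = 154 mg ÷ 223 mL = 0.690583 mg/mL
Stage 1: 34.2 mL/hr × 4.7 hr = 160.74 mL → 160.74 mL × 0.690583 mg/mL = 111.0043 mg
Stage 2: 27 mL/hr × 8.4 hr = 226.8 mL → 226.8 mL × 0.690583 mg/mL = 156.6242 mg
Total = 111.0043 + 156.6242 = 267.6285 mg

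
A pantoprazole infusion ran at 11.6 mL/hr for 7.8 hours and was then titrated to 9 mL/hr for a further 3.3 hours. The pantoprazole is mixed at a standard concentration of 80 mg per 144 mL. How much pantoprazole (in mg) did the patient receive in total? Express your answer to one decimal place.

Concentration = 80 mg ÷ 144 mL = 0.5555556 mg/mL
Stage 1: 11.6 mL/hr × 7.8 hr = 90.48 mL → 90.48 mL × 0.5555556 mg/mL = 50.26667 mg
Stage 2: 9 mL/hr × 3.3 hr = 29.7 mL → 29.7 mL × 0.5555556 mg/mL = 16.5 mg
Total = 50.26667 + 16.5 = 66.76667 mg

66.8 mg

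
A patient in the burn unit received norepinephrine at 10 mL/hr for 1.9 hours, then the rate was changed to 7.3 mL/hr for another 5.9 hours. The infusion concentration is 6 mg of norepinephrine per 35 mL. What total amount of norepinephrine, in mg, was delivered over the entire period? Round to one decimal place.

10.6 mg

Concentration = 6 mg ÷ 35 mL = 0.1714286 mg/mL
Stage 1: 10 mL/hr × 1.9 hr = 19 mL → 19 mL × 0.1714286 mg/mL = 3.257143 mg
Stage 2: 7.3 mL/hr × 5.9 hr = 43.07 mL → 43.07 mL × 0.1714286 mg/mL = 7.383429 mg
Total = 3.257143 + 7.383429 = 10.64057 mg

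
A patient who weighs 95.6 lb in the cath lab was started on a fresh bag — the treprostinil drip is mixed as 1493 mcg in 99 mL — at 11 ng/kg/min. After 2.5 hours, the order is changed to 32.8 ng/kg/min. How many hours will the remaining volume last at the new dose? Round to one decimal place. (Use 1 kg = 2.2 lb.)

16.6 hours

Initial rate:
Weight = 95.6 lb ÷ 2.2 lb/kg = 43.45455 kg
Dose = 11 ng/kg/min × 43.45455 kg = 478 ng/min
478 ng/min × 60 min/hr = 28680 ng/hr
Concentration = 1493 mcg ÷ 99 mL = 15.08081 mcg/mL = 15080.81 ng/mL
Rate = 28680 ng/hr ÷ 15080.81 ng/mL = 1.901755 mL/hr
Volume infused so far = 1.901755 mL/hr × 2.5 hr = 4.754387 mL
Volume remaining = 99 − 4.754387 = 94.24561 mL
New rate:
Dose = 32.8 ng/kg/min × 43.45455 kg = 1425.309 ng/min
1425.309 ng/min × 60 min/hr = 85518.55 ng/hr
Rate = 85518.55 ng/hr ÷ 15080.81 ng/mL = 5.670687 mL/hr
Time remaining = 94.24561 mL ÷ 5.670687 mL/hr = 16.61979 hr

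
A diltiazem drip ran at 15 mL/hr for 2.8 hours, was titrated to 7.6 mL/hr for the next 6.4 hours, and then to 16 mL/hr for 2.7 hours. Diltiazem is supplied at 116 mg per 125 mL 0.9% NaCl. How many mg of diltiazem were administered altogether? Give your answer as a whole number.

Concentration = 116 mg ÷ 125 mL = 0.928 mg/mL
Stage 1: 15 mL/hr × 2.8 hr = 42 mL → 42 mL × 0.928 mg/mL = 38.976 mg
Stage 2: 7.6 mL/hr × 6.4 hr = 48.64 mL → 48.64 mL × 0.928 mg/mL = 45.13792 mg
Stage 3: 16 mL/hr × 2.7 hr = 43.2 mL → 43.2 mL × 0.928 mg/mL = 40.0896 mg
Total = 38.976 + 45.13792 + 40.0896 = 124.2035 mg

124 mg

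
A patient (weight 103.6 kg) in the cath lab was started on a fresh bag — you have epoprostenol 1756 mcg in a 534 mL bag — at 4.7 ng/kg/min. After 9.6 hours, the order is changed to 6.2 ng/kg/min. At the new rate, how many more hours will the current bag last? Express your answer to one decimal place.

38.3 hours

Initial rate:
Dose = 4.7 ng/kg/min × 103.6 kg = 486.92 ng/min
486.92 ng/min × 60 min/hr = 29215.2 ng/hr
Concentration = 1756 mcg ÷ 534 mL = 3.28839 mcg/mL = 3288.39 ng/mL
Rate = 29215.2 ng/hr ÷ 3288.39 ng/mL = 8.884349 mL/hr
Volume infused so far = 8.884349 mL/hr × 9.6 hr = 85.28975 mL
Volume remaining = 534 − 85.28975 = 448.7102 mL
New rate:
Dose = 6.2 ng/kg/min × 103.6 kg = 642.32 ng/min
642.32 ng/min × 60 min/hr = 38539.2 ng/hr
Rate = 38539.2 ng/hr ÷ 3288.39 ng/mL = 11.71978 mL/hr
Time remaining = 448.7102 mL ÷ 11.71978 mL/hr = 38.28658 hr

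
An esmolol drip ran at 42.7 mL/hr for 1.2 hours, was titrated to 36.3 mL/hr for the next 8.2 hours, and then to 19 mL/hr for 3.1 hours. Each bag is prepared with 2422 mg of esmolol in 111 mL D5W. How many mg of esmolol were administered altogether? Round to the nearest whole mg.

8898 mg

Concentration = 2422 mg ÷ 111 mL = 21.81982 mg/mL
Stage 1: 42.7 mL/hr × 1.2 hr = 51.24 mL → 51.24 mL × 21.81982 mg/mL = 1118.048 mg
Stage 2: 36.3 mL/hr × 8.2 hr = 297.66 mL → 297.66 mL × 21.81982 mg/mL = 6494.888 mg
Stage 3: 19 mL/hr × 3.1 hr = 58.9 mL → 58.9 mL × 21.81982 mg/mL = 1285.187 mg
Total = 1118.048 + 6494.888 + 1285.187 = 8898.123 mg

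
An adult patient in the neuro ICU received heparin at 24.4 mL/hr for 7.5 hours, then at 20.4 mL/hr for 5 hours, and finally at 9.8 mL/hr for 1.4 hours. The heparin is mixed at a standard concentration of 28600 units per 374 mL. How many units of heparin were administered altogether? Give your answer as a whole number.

22843 units

Concentration = 28600 units ÷ 374 mL = 76.47059 units/mL
Stage 1: 24.4 mL/hr × 7.5 hr = 183 mL → 183 mL × 76.47059 units/mL = 13994.12 units
Stage 2: 20.4 mL/hr × 5 hr = 102 mL → 102 mL × 76.47059 units/mL = 7800 units
Stage 3: 9.8 mL/hr × 1.4 hr = 13.72 mL → 13.72 mL × 76.47059 units/mL = 1049.176 units
Total = 13994.12 + 7800 + 1049.176 = 22843.29 units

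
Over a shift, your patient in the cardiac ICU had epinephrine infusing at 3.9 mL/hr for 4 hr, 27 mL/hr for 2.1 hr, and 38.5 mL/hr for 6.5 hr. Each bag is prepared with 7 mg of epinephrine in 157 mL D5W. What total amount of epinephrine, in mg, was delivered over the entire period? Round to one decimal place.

14.4 mg

Concentration = 7 mg ÷ 157 mL = 0.04458599 mg/mL
Stage 1: 3.9 mL/hr × 4 hr = 15.6 mL → 15.6 mL × 0.04458599 mg/mL = 0.6955414 mg
Stage 2: 27 mL/hr × 2.1 hr = 56.7 mL → 56.7 mL × 0.04458599 mg/mL = 2.528025 mg
Stage 3: 38.5 mL/hr × 6.5 hr = 250.25 mL → 250.25 mL × 0.04458599 mg/mL = 11.15764 mg
Total = 0.6955414 + 2.528025 + 11.15764 = 14.38121 mg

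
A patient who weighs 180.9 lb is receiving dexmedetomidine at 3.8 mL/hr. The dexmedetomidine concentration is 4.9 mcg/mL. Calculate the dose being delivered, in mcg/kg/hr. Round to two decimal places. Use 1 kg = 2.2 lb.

0.23 mcg/kg/hr

Weight = 180.9 lb ÷ 2.2 lb/kg = 82.22727 kg
Drug rate = 3.8 mL/hr × 4.9 mcg/mL = 18.62 mcg/hr
18.62 mcg/hr ÷ 82.22727 kg = 0.2264456 mcg/kg/hr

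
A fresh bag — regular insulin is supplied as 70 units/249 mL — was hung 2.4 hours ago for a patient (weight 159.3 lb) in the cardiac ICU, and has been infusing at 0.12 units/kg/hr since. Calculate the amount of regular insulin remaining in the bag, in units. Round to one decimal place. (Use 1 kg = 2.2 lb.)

Weight = 159.3 lb ÷ 2.2 lb/kg = 72.40909 kg
Dose = 0.12 units/kg/hr × 72.40909 kg = 8.689091 units/hr
Concentration = 70 units ÷ 249 mL = 0.2811245 units/mL
Rate = 8.689091 units/hr ÷ 0.2811245 units/mL = 30.90834 mL/hr
Volume infused = 30.90834 mL/hr × 2.4 hr = 74.18001 mL
Volume remaining = 249 − 74.18001 = 174.82 mL
Drug remaining = 174.82 mL × 0.2811245 units/mL = 49.14618 units

49.1 units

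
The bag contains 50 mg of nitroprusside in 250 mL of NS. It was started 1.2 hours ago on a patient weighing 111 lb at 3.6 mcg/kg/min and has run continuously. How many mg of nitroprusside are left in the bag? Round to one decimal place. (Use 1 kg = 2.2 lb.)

Weight = 111 lb ÷ 2.2 lb/kg = 50.45455 kg
Dose = 3.6 mcg/kg/min × 50.45455 kg = 181.6364 mcg/min
181.6364 mcg/min × 60 min/hr = 10898.18 mcg/hr
Concentration = 50 mg ÷ 250 mL = 0.2 mg/mL = 200 mcg/mL
Rate = 10898.18 mcg/hr ÷ 200 mcg/mL = 54.49091 mL/hr
Volume infused = 54.49091 mL/hr × 1.2 hr = 65.38909 mL
Volume remaining = 250 − 65.38909 = 184.6109 mL
Drug remaining = 184.6109 mL × 200 mcg/mL = 36922.18 mcg = 36.92218 mg

36.9 mg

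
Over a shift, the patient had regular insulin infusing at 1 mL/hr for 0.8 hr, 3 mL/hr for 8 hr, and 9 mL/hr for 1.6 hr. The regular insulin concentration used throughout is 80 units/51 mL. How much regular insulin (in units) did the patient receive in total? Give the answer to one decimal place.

Concentration = 80 units ÷ 51 mL = 1.568627 units/mL
Stage 1: 1 mL/hr × 0.8 hr = 0.8 mL → 0.8 mL × 1.568627 units/mL = 1.254902 units
Stage 2: 3 mL/hr × 8 hr = 24 mL → 24 mL × 1.568627 units/mL = 37.64706 units
Stage 3: 9 mL/hr × 1.6 hr = 14.4 mL → 14.4 mL × 1.568627 units/mL = 22.58824 units
Total = 1.254902 + 37.64706 + 22.58824 = 61.4902 units

61.5 units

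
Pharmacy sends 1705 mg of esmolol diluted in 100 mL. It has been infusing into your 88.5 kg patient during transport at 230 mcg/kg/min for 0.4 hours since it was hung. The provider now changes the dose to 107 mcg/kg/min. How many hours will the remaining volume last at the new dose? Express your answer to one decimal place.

2.1 hours

Initial rate:
Dose = 230 mcg/kg/min × 88.5 kg = 20355 mcg/min
20355 mcg/min × 60 min/hr = 1221300 mcg/hr
Concentration = 1705 mg ÷ 100 mL = 17.05 mg/mL = 17050 mcg/mL
Rate = 1221300 mcg/hr ÷ 17050 mcg/mL = 71.6305 mL/hr
Volume infused so far = 71.6305 mL/hr × 0.4 hr = 28.6522 mL
Volume remaining = 100 − 28.6522 = 71.3478 mL
New rate:
Dose = 107 mcg/kg/min × 88.5 kg = 9469.5 mcg/min
9469.5 mcg/min × 60 min/hr = 568170 mcg/hr
Rate = 568170 mcg/hr ÷ 17050 mcg/mL = 33.32375 mL/hr
Time remaining = 71.3478 mL ÷ 33.32375 mL/hr = 2.141049 hr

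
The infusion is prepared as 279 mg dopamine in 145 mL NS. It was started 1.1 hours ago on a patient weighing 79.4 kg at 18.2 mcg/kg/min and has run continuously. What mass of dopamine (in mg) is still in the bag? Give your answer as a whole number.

Dose = 18.2 mcg/kg/min × 79.4 kg = 1445.08 mcg/min
1445.08 mcg/min × 60 min/hr = 86704.8 mcg/hr
Concentration = 279 mg ÷ 145 mL = 1.924138 mg/mL = 1924.138 mcg/mL
Rate = 86704.8 mcg/hr ÷ 1924.138 mcg/mL = 45.06163 mL/hr
Volume infused = 45.06163 mL/hr × 1.1 hr = 49.5678 mL
Volume remaining = 145 − 49.5678 = 95.4322 mL
Drug remaining = 95.4322 mL × 1924.138 mcg/mL = 183624.7 mcg = 183.6247 mg

184 mg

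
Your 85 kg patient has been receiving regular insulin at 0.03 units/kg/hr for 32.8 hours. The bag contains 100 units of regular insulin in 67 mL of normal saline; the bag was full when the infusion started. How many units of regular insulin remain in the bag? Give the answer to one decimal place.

Dose = 0.03 units/kg/hr × 85 kg = 2.55 units/hr
Concentration = 100 units ÷ 67 mL = 1.492537 units/mL
Rate = 2.55 units/hr ÷ 1.492537 units/mL = 1.7085 mL/hr
Volume infused = 1.7085 mL/hr × 32.8 hr = 56.0388 mL
Volume remaining = 67 − 56.0388 = 10.9612 mL
Drug remaining = 10.9612 mL × 1.492537 units/mL = 16.36 units

16.4 units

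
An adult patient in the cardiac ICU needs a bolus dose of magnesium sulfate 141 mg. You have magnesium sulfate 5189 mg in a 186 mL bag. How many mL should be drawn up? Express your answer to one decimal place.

Concentration = 5189 mg ÷ 186 mL = 27.89785 mg/mL
Volume = 141 mg ÷ 27.89785 mg/mL = 5.054153 mL

5.1 mL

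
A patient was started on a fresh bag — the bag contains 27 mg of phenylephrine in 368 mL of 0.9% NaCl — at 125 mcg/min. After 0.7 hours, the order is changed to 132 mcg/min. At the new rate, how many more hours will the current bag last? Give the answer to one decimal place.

2.7 hours

Initial rate:
125 mcg/min × 60 min/hr = 7500 mcg/hr
Concentration = 27 mg ÷ 368 mL = 0.07336957 mg/mL = 73.36957 mcg/mL
Rate = 7500 mcg/hr ÷ 73.36957 mcg/mL = 102.2222 mL/hr
Volume infused so far = 102.2222 mL/hr × 0.7 hr = 71.55556 mL
Volume remaining = 368 − 71.55556 = 296.4444 mL
New rate:
132 mcg/min × 60 min/hr = 7920 mcg/hr
Rate = 7920 mcg/hr ÷ 73.36957 mcg/mL = 107.9467 mL/hr
Time remaining = 296.4444 mL ÷ 107.9467 mL/hr = 2.746212 hr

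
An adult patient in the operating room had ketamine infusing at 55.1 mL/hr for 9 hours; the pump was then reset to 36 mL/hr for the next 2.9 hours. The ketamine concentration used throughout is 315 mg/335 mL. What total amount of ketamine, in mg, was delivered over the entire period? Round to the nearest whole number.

564 mg

Concentration = 315 mg ÷ 335 mL = 0.9402985 mg/mL
Stage 1: 55.1 mL/hr × 9 hr = 495.9 mL → 495.9 mL × 0.9402985 mg/mL = 466.294 mg
Stage 2: 36 mL/hr × 2.9 hr = 104.4 mL → 104.4 mL × 0.9402985 mg/mL = 98.16716 mg
Total = 466.294 + 98.16716 = 564.4612 mg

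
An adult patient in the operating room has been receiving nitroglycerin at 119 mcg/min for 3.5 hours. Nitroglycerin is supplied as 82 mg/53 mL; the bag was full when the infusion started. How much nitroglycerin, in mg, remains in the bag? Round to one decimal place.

119 mcg/min × 60 min/hr = 7140 mcg/hr
Concentration = 82 mg ÷ 53 mL = 1.54717 mg/mL = 1547.17 mcg/mL
Rate = 7140 mcg/hr ÷ 1547.17 mcg/mL = 4.614878 mL/hr
Volume infused = 4.614878 mL/hr × 3.5 hr = 16.15207 mL
Volume remaining = 53 − 16.15207 = 36.84793 mL
Drug remaining = 36.84793 mL × 1547.17 mcg/mL = 57010 mcg = 57.01 mg

57.0 mg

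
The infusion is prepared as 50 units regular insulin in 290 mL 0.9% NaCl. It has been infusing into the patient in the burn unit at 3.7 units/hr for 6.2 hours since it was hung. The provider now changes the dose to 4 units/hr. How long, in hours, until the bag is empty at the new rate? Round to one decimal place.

6.8 hours

Initial rate:
Concentration = 50 units ÷ 290 mL = 0.1724138 units/mL
Rate = 3.7 units/hr ÷ 0.1724138 units/mL = 21.46 mL/hr
Volume infused so far = 21.46 mL/hr × 6.2 hr = 133.052 mL
Volume remaining = 290 − 133.052 = 156.948 mL
New rate:
Rate = 4 units/hr ÷ 0.1724138 units/mL = 23.2 mL/hr
Time remaining = 156.948 mL ÷ 23.2 mL/hr = 6.765 hr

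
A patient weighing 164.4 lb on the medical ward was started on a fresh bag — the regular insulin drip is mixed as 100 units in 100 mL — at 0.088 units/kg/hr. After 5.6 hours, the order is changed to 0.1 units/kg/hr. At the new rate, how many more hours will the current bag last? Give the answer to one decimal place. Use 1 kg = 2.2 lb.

Initial rate:
Weight = 164.4 lb ÷ 2.2 lb/kg = 74.72727 kg
Dose = 0.088 units/kg/hr × 74.72727 kg = 6.576 units/hr
Concentration = 100 units ÷ 100 mL = 1 units/mL
Rate = 6.576 units/hr ÷ 1 units/mL = 6.576 mL/hr
Volume infused so far = 6.576 mL/hr × 5.6 hr = 36.8256 mL
Volume remaining = 100 − 36.8256 = 63.1744 mL
New rate:
Dose = 0.1 units/kg/hr × 74.72727 kg = 7.472727 units/hr
Rate = 7.472727 units/hr ÷ 1 units/mL = 7.472727 mL/hr
Time remaining = 63.1744 mL ÷ 7.472727 mL/hr = 8.453995 hr

8.5 hours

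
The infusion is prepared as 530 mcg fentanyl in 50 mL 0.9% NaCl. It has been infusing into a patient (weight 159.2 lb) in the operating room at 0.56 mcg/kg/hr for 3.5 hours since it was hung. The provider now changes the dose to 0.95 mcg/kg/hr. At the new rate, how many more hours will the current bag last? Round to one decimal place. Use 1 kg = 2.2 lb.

Initial rate:
Weight = 159.2 lb ÷ 2.2 lb/kg = 72.36364 kg
Dose = 0.56 mcg/kg/hr × 72.36364 kg = 40.52364 mcg/hr
Concentration = 530 mcg ÷ 50 mL = 10.6 mcg/mL
Rate = 40.52364 mcg/hr ÷ 10.6 mcg/mL = 3.822985 mL/hr
Volume infused so far = 3.822985 mL/hr × 3.5 hr = 13.38045 mL
Volume remaining = 50 − 13.38045 = 36.61955 mL
New rate:
Dose = 0.95 mcg/kg/hr × 72.36364 kg = 68.74545 mcg/hr
Rate = 68.74545 mcg/hr ÷ 10.6 mcg/mL = 6.48542 mL/hr
Time remaining = 36.61955 mL ÷ 6.48542 mL/hr = 5.646443 hr

5.6 hours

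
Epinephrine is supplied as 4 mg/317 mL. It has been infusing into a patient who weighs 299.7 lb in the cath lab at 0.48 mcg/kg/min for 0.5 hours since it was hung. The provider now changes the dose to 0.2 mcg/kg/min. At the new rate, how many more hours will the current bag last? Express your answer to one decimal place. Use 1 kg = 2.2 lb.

1.2 hours

Initial rate:
Weight = 299.7 lb ÷ 2.2 lb/kg = 136.2273 kg
Dose = 0.48 mcg/kg/min × 136.2273 kg = 65.38909 mcg/min
65.38909 mcg/min × 60 min/hr = 3923.345 mcg/hr
Concentration = 4 mg ÷ 317 mL = 0.0126183 mg/mL = 12.6183 mcg/mL
Rate = 3923.345 mcg/hr ÷ 12.6183 mcg/mL = 310.9251 mL/hr
Volume infused so far = 310.9251 mL/hr × 0.5 hr = 155.4626 mL
Volume remaining = 317 − 155.4626 = 161.5374 mL
New rate:
Dose = 0.2 mcg/kg/min × 136.2273 kg = 27.24545 mcg/min
27.24545 mcg/min × 60 min/hr = 1634.727 mcg/hr
Rate = 1634.727 mcg/hr ÷ 12.6183 mcg/mL = 129.5521 mL/hr
Time remaining = 161.5374 mL ÷ 129.5521 mL/hr = 1.246891 hr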